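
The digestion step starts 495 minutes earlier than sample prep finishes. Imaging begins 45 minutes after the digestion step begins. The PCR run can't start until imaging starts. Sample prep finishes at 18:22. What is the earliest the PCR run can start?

10:52

The digestion step starts at 18:22 − 495 min = 10:07.
Imaging starts at 10:07 + 45 min = 10:52.
The PCR run is bounded by imaging, so the earliest it can start is 10:52.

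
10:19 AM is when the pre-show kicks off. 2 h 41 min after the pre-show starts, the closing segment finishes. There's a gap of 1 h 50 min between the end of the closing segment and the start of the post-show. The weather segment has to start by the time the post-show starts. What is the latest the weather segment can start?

The closing segment ends at 10:19 AM + 161 min = 1:00 PM.
The post-show starts at 1:00 PM + 110 min = 2:50 PM.
The weather segment is bounded by the post-show, so the latest it can start is 2:50 PM.

2:50 PM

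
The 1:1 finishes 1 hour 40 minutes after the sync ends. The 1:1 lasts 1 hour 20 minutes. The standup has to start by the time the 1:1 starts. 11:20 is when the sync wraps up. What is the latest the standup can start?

11:40

The 1:1 ends at 11:20 + 100 min = 13:00.
The 1:1 starts at 13:00 − 80 min = 11:40.
The standup is bounded by the 1:1, so the latest it can start is 11:40.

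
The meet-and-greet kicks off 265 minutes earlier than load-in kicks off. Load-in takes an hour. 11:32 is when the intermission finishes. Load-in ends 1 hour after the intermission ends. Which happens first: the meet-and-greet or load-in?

Load-in ends at 11:32 + 60 min = 12:32.
Load-in starts at 12:32 − 60 min = 11:32.
The meet-and-greet starts at 11:32 − 265 min = 07:07.
The meet-and-greet starts at 07:07 and load-in starts at 11:32, so the meet-and-greet is first.

the meet-and-greet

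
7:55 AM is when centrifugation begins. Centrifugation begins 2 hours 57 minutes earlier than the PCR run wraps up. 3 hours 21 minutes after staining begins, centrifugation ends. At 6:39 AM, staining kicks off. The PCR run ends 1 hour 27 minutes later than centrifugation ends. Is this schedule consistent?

Centrifugation ends at 6:39 AM + 201 min = 10:00 AM.
The PCR run ends at 10:00 AM + 87 min = 11:27 AM.
Centrifugation starts at 11:27 AM − 177 min = 8:30 AM.
But centrifugation is also said to start at 7:55 AM — a 35-minute conflict.

No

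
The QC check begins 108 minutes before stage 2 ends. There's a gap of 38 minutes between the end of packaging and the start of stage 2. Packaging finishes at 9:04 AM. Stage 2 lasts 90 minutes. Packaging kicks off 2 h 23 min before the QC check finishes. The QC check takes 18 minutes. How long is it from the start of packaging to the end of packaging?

105 minutes

Stage 2 starts at 9:04 AM + 38 min = 9:42 AM.
Stage 2 ends at 9:42 AM + 90 min = 11:12 AM.
The QC check starts at 11:12 AM − 108 min = 9:24 AM.
The QC check ends at 9:24 AM + 18 min = 9:42 AM.
Packaging starts at 9:42 AM − 143 min = 7:19 AM.
From 7:19 AM to 9:04 AM is 105 minutes.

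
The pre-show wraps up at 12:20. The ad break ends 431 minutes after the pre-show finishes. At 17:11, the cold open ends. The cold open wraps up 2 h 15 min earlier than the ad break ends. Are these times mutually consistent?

No

The ad break ends at 12:20 + 431 min = 19:31.
The cold open ends at 19:31 − 135 min = 17:16.
But the cold open is also said to end at 17:11 — a 5-minute conflict.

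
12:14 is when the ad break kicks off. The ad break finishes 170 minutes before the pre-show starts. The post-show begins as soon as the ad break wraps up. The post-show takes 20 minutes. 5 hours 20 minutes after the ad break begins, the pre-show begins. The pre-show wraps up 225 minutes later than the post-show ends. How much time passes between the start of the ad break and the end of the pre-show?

The pre-show starts at 12:14 + 320 min = 17:34.
The ad break ends at 17:34 − 170 min = 14:44.
So the post-show starts at 14:44.
The post-show ends at 14:44 + 20 min = 15:04.
The pre-show ends at 15:04 + 225 min = 18:49.
From 12:14 to 18:49 is 395 minutes.

395 minutes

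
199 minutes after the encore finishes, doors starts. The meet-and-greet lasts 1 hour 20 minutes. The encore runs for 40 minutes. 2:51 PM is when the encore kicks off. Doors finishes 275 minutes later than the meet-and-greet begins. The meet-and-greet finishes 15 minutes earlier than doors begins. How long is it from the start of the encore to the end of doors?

The encore ends at 2:51 PM + 40 min = 3:31 PM.
Doors starts at 3:31 PM + 199 min = 6:50 PM.
The meet-and-greet ends at 6:50 PM − 15 min = 6:35 PM.
The meet-and-greet starts at 6:35 PM − 80 min = 5:15 PM.
Doors ends at 5:15 PM + 275 min = 9:50 PM.
From 2:51 PM to 9:50 PM is 6 h 59 min.

6 h 59 min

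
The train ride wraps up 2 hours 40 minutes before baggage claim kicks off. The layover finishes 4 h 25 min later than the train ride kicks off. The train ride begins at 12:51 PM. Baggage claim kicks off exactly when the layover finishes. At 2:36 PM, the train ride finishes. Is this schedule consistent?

The layover ends at 12:51 PM + 265 min = 5:16 PM.
So baggage claim starts at 5:16 PM.
The train ride ends at 5:16 PM − 160 min = 2:36 PM.
That matches the stated 2:36 PM, so the schedule is consistent.

Yes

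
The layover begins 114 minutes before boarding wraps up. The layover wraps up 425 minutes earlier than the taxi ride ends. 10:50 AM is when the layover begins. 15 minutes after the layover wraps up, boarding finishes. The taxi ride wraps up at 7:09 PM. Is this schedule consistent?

No

The layover ends at 7:09 PM − 425 min = 12:04 PM.
Boarding ends at 12:04 PM + 15 min = 12:19 PM.
The layover starts at 12:19 PM − 114 min = 10:25 AM.
But the layover is also said to start at 10:50 AM — a 25-minute conflict.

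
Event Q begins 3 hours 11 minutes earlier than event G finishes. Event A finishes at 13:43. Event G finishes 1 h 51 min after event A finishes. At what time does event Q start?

12:23

Event G ends at 13:43 + 111 min = 15:34.
Event Q starts at 15:34 − 191 min = 12:23.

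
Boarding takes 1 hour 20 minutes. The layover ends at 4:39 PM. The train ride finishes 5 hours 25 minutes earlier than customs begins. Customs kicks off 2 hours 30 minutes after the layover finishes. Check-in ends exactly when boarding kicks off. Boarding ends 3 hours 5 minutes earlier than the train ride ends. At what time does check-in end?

9:19 AM

Customs starts at 4:39 PM + 150 min = 7:09 PM.
The train ride ends at 7:09 PM − 325 min = 1:44 PM.
Boarding ends at 1:44 PM − 185 min = 10:39 AM.
Boarding starts at 10:39 AM − 80 min = 9:19 AM.
So check-in ends at 9:19 AM.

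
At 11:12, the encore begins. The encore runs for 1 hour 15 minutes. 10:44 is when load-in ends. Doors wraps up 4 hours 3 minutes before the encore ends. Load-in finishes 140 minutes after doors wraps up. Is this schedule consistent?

The encore ends at 11:12 + 75 min = 12:27.
Doors ends at 12:27 − 243 min = 08:24.
Load-in ends at 08:24 + 140 min = 10:44.
That matches the stated 10:44, so the schedule is consistent.

Yes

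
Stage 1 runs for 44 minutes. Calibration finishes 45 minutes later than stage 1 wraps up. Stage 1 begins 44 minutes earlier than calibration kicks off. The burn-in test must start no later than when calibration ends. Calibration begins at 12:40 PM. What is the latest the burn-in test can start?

1:25 PM

Stage 1 starts at 12:40 PM − 44 min = 11:56 AM.
Stage 1 ends at 11:56 AM + 44 min = 12:40 PM.
Calibration ends at 12:40 PM + 45 min = 1:25 PM.
The burn-in test is bounded by calibration, so the latest it can start is 1:25 PM.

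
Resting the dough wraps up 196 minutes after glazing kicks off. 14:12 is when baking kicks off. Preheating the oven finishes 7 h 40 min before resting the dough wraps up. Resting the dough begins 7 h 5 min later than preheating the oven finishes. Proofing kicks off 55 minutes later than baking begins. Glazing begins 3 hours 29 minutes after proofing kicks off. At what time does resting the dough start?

Proofing starts at 14:12 + 55 min = 15:07.
Glazing starts at 15:07 + 209 min = 18:36.
Resting the dough ends at 18:36 + 196 min = 21:52.
Preheating the oven ends at 21:52 − 460 min = 14:12.
Resting the dough starts at 14:12 + 425 min = 21:17.

21:17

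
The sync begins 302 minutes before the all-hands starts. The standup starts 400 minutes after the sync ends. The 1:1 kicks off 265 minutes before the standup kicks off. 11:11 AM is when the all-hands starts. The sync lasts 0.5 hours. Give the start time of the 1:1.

8:54 AM

The sync starts at 11:11 AM − 302 min = 6:09 AM.
The sync ends at 6:09 AM + 30 min = 6:39 AM.
The standup starts at 6:39 AM + 400 min = 1:19 PM.
The 1:1 starts at 1:19 PM − 265 min = 8:54 AM.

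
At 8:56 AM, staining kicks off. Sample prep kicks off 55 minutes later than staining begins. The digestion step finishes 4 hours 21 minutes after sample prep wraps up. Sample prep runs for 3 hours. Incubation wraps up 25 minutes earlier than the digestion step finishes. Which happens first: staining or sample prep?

Sample prep starts at 8:56 AM + 55 min = 9:51 AM.
Staining starts at 8:56 AM and sample prep starts at 9:51 AM, so staining is first.

staining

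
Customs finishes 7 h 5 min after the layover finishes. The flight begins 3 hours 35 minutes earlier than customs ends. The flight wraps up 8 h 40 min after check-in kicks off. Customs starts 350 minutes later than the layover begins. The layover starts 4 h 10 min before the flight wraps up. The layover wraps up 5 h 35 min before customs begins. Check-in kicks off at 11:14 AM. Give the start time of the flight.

The flight ends at 11:14 AM + 520 min = 7:54 PM.
The layover starts at 7:54 PM − 250 min = 3:44 PM.
Customs starts at 3:44 PM + 350 min = 9:34 PM.
The layover ends at 9:34 PM − 335 min = 3:59 PM.
Customs ends at 3:59 PM + 425 min = 11:04 PM.
The flight starts at 11:04 PM − 215 min = 7:29 PM.

7:29 PM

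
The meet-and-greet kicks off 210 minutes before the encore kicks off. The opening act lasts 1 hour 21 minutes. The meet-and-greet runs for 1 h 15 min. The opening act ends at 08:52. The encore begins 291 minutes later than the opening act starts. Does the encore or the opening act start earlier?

the opening act

The opening act starts at 08:52 − 81 min = 07:31.
The encore starts at 07:31 + 291 min = 12:22.
The encore starts at 12:22 and the opening act starts at 07:31, so the opening act is first.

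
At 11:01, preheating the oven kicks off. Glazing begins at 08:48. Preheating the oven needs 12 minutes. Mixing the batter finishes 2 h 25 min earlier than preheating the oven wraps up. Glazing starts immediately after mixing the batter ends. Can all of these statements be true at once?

Yes

Preheating the oven ends at 11:01 + 12 min = 11:13.
Mixing the batter ends at 11:13 − 145 min = 08:48.
So glazing starts at 08:48.
That matches the stated 08:48, so the schedule is consistent.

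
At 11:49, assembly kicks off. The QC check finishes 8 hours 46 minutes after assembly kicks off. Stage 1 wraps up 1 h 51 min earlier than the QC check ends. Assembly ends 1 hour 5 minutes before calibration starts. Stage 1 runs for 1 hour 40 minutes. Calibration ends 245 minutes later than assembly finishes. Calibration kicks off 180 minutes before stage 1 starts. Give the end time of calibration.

17:04

The QC check ends at 11:49 + 526 min = 20:35.
Stage 1 ends at 20:35 − 111 min = 18:44.
Stage 1 starts at 18:44 − 100 min = 17:04.
Calibration starts at 17:04 − 180 min = 14:04.
Assembly ends at 14:04 − 65 min = 12:59.
Calibration ends at 12:59 + 245 min = 17:04.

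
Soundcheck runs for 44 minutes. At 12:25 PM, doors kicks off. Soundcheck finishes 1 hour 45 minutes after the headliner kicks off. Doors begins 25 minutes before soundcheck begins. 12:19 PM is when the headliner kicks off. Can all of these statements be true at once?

Soundcheck ends at 12:19 PM + 105 min = 2:04 PM.
Soundcheck starts at 2:04 PM − 44 min = 1:20 PM.
Doors starts at 1:20 PM − 25 min = 12:55 PM.
But doors is also said to start at 12:25 PM — a 30-minute conflict.

No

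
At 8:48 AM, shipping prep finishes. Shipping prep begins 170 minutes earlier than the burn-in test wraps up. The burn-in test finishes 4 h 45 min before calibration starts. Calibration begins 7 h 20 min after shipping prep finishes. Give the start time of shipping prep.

Calibration starts at 8:48 AM + 440 min = 4:08 PM.
The burn-in test ends at 4:08 PM − 285 min = 11:23 AM.
Shipping prep starts at 11:23 AM − 170 min = 8:33 AM.

8:33 AM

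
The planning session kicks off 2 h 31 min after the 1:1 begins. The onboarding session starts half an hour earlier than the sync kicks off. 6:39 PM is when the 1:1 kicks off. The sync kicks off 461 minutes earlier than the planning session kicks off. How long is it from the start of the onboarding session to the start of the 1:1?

The planning session starts at 6:39 PM + 151 min = 9:10 PM.
The sync starts at 9:10 PM − 461 min = 1:29 PM.
The onboarding session starts at 1:29 PM − 30 min = 12:59 PM.
From 12:59 PM to 6:39 PM is 340 minutes.

340 minutes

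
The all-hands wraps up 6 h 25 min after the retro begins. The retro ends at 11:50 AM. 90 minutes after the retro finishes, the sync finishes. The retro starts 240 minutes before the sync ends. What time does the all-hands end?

3:45 PM

The sync ends at 11:50 AM + 90 min = 1:20 PM.
The retro starts at 1:20 PM − 240 min = 9:20 AM.
The all-hands ends at 9:20 AM + 385 min = 3:45 PM.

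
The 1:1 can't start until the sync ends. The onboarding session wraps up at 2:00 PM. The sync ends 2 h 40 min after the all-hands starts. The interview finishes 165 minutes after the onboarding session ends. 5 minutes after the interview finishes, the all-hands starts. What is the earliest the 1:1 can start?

7:30 PM

The interview ends at 2:00 PM + 165 min = 4:45 PM.
The all-hands starts at 4:45 PM + 5 min = 4:50 PM.
The sync ends at 4:50 PM + 160 min = 7:30 PM.
The 1:1 is bounded by the sync, so the earliest it can start is 7:30 PM.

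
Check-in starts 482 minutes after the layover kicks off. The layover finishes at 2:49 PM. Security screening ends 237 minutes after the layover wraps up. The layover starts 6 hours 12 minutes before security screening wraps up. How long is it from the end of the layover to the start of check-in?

5 hours 47 minutes

Security screening ends at 2:49 PM + 237 min = 6:46 PM.
The layover starts at 6:46 PM − 372 min = 12:34 PM.
Check-in starts at 12:34 PM + 482 min = 8:36 PM.
From 2:49 PM to 8:36 PM is 5 hours 47 minutes.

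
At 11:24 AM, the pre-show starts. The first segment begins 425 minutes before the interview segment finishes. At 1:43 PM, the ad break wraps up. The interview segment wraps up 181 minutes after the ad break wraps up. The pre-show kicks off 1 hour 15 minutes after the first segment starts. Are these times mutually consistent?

The interview segment ends at 1:43 PM + 181 min = 4:44 PM.
The first segment starts at 4:44 PM − 425 min = 9:39 AM.
The pre-show starts at 9:39 AM + 75 min = 10:54 AM.
But the pre-show is also said to start at 11:24 AM — a 30-minute conflict.

No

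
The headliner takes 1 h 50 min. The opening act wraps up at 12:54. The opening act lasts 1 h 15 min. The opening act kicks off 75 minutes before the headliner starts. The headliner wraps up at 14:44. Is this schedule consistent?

The headliner starts at 14:44 − 110 min = 12:54.
The opening act starts at 12:54 − 75 min = 11:39.
The opening act ends at 11:39 + 75 min = 12:54.
That matches the stated 12:54, so the schedule is consistent.

Yes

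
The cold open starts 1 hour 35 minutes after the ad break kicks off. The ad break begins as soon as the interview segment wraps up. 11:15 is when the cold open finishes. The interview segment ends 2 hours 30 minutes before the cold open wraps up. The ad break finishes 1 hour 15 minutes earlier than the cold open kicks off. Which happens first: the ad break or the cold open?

the ad break

The interview segment ends at 11:15 − 150 min = 08:45.
So the ad break starts at 08:45.
The cold open starts at 08:45 + 95 min = 10:20.
The ad break starts at 08:45 and the cold open starts at 10:20, so the ad break is first.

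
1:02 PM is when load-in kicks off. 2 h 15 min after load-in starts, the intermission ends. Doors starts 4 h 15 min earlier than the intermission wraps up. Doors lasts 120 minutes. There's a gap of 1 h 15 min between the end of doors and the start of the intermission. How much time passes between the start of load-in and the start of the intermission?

1 hour 15 minutes

The intermission ends at 1:02 PM + 135 min = 3:17 PM.
Doors starts at 3:17 PM − 255 min = 11:02 AM.
Doors ends at 11:02 AM + 120 min = 1:02 PM.
The intermission starts at 1:02 PM + 75 min = 2:17 PM.
From 1:02 PM to 2:17 PM is 1 hour 15 minutes.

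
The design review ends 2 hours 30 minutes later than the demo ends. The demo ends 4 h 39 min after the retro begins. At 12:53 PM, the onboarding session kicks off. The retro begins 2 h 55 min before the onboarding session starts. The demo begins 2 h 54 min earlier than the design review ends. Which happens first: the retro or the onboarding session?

the retro

The retro starts at 12:53 PM − 175 min = 9:58 AM.
The retro starts at 9:58 AM and the onboarding session starts at 12:53 PM, so the retro is first.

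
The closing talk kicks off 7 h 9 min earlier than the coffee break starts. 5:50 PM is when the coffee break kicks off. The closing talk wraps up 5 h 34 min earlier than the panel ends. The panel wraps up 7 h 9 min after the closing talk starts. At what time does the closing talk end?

The closing talk starts at 5:50 PM − 429 min = 10:41 AM.
The panel ends at 10:41 AM + 429 min = 5:50 PM.
The closing talk ends at 5:50 PM − 334 min = 12:16 PM.

12:16 PM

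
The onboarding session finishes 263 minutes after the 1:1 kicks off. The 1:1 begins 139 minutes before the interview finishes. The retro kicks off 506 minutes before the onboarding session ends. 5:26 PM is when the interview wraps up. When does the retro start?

The 1:1 starts at 5:26 PM − 139 min = 3:07 PM.
The onboarding session ends at 3:07 PM + 263 min = 7:30 PM.
The retro starts at 7:30 PM − 506 min = 11:04 AM.

11:04 AM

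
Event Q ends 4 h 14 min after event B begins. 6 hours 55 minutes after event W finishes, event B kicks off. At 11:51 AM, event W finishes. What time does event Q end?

11:00 PM

Event B starts at 11:51 AM + 415 min = 6:46 PM.
Event Q ends at 6:46 PM + 254 min = 11:00 PM.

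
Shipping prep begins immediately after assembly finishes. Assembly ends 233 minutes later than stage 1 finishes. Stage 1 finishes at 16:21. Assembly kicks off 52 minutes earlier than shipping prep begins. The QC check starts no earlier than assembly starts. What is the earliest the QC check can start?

Assembly ends at 16:21 + 233 min = 20:14.
So shipping prep starts at 20:14.
Assembly starts at 20:14 − 52 min = 19:22.
The QC check is bounded by assembly, so the earliest it can start is 19:22.

19:22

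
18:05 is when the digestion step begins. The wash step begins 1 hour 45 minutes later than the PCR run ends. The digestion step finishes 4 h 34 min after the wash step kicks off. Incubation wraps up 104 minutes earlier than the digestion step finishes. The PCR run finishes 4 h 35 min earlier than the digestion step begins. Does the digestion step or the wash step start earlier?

the wash step

The PCR run ends at 18:05 − 275 min = 13:30.
The wash step starts at 13:30 + 105 min = 15:15.
The digestion step starts at 18:05 and the wash step starts at 15:15, so the wash step is first.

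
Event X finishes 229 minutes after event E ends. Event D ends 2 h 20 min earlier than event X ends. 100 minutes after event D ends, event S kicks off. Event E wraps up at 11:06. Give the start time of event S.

14:15

Event X ends at 11:06 + 229 min = 14:55.
Event D ends at 14:55 − 140 min = 12:35.
Event S starts at 12:35 + 100 min = 14:15.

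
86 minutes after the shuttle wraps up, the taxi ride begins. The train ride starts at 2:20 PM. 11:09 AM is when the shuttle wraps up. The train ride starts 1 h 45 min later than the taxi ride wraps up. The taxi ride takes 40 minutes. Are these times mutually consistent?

The taxi ride starts at 11:09 AM + 86 min = 12:35 PM.
The taxi ride ends at 12:35 PM + 40 min = 1:15 PM.
The train ride starts at 1:15 PM + 105 min = 3:00 PM.
But the train ride is also said to start at 2:20 PM — a 40-minute conflict.

No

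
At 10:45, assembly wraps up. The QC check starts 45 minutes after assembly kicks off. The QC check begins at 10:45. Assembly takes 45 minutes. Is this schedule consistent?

Assembly starts at 10:45 − 45 min = 10:00.
The QC check starts at 10:00 + 45 min = 10:45.
That matches the stated 10:45, so the schedule is consistent.

Yes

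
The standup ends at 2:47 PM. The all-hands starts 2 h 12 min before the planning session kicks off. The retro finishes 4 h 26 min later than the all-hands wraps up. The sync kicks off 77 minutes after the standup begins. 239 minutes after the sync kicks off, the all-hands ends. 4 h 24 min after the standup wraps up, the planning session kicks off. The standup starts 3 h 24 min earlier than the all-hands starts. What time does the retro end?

The planning session starts at 2:47 PM + 264 min = 7:11 PM.
The all-hands starts at 7:11 PM − 132 min = 4:59 PM.
The standup starts at 4:59 PM − 204 min = 1:35 PM.
The sync starts at 1:35 PM + 77 min = 2:52 PM.
The all-hands ends at 2:52 PM + 239 min = 6:51 PM.
The retro ends at 6:51 PM + 266 min = 11:17 PM.

11:17 PM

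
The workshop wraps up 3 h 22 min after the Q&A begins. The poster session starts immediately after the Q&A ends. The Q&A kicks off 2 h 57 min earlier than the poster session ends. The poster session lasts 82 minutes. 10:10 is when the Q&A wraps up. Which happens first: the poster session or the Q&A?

the Q&A

The poster session starts at 10:10.
The poster session ends at 10:10 + 82 min = 11:32.
The Q&A starts at 11:32 − 177 min = 08:35.
The poster session starts at 10:10 and the Q&A starts at 08:35, so the Q&A is first.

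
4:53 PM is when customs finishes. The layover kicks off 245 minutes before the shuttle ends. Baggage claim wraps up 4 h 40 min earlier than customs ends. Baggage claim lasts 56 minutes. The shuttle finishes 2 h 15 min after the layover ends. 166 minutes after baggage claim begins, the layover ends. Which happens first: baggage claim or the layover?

Baggage claim ends at 4:53 PM − 280 min = 12:13 PM.
Baggage claim starts at 12:13 PM − 56 min = 11:17 AM.
The layover ends at 11:17 AM + 166 min = 2:03 PM.
The shuttle ends at 2:03 PM + 135 min = 4:18 PM.
The layover starts at 4:18 PM − 245 min = 12:13 PM.
Baggage claim starts at 11:17 AM and the layover starts at 12:13 PM, so baggage claim is first.

baggage claim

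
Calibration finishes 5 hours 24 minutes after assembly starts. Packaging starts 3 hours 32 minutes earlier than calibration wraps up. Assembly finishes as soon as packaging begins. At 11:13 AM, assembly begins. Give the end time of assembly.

Calibration ends at 11:13 AM + 324 min = 4:37 PM.
Packaging starts at 4:37 PM − 212 min = 1:05 PM.
So assembly ends at 1:05 PM.

1:05 PM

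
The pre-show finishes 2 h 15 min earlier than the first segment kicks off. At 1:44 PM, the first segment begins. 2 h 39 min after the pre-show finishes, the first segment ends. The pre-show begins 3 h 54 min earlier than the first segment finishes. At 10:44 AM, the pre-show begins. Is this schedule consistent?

The pre-show ends at 1:44 PM − 135 min = 11:29 AM.
The first segment ends at 11:29 AM + 159 min = 2:08 PM.
The pre-show starts at 2:08 PM − 234 min = 10:14 AM.
But the pre-show is also said to start at 10:44 AM — a 30-minute conflict.

No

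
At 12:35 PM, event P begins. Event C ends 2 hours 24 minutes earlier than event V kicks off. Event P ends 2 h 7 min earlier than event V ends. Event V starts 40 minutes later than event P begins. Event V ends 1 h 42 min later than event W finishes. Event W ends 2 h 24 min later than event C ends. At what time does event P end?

Event V starts at 12:35 PM + 40 min = 1:15 PM.
Event C ends at 1:15 PM − 144 min = 10:51 AM.
Event W ends at 10:51 AM + 144 min = 1:15 PM.
Event V ends at 1:15 PM + 102 min = 2:57 PM.
Event P ends at 2:57 PM − 127 min = 12:50 PM.

12:50 PM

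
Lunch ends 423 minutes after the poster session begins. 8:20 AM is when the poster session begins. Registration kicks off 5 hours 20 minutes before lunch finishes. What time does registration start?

10:03 AM

Lunch ends at 8:20 AM + 423 min = 3:23 PM.
Registration starts at 3:23 PM − 320 min = 10:03 AM.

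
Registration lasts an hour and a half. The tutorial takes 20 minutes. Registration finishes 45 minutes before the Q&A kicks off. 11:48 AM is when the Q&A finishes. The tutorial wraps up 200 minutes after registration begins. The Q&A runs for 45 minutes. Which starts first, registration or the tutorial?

The Q&A starts at 11:48 AM − 45 min = 11:03 AM.
Registration ends at 11:03 AM − 45 min = 10:18 AM.
Registration starts at 10:18 AM − 90 min = 8:48 AM.
The tutorial ends at 8:48 AM + 200 min = 12:08 PM.
The tutorial starts at 12:08 PM − 20 min = 11:48 AM.
Registration starts at 8:48 AM and the tutorial starts at 11:48 AM, so registration is first.

registration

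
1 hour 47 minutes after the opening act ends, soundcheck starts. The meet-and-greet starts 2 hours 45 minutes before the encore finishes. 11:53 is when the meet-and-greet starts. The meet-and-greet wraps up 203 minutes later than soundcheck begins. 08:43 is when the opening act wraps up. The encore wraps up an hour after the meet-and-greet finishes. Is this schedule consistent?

No

Soundcheck starts at 08:43 + 107 min = 10:30.
The meet-and-greet ends at 10:30 + 203 min = 13:53.
The encore ends at 13:53 + 60 min = 14:53.
The meet-and-greet starts at 14:53 − 165 min = 12:08.
But the meet-and-greet is also said to start at 11:53 — a 15-minute conflict.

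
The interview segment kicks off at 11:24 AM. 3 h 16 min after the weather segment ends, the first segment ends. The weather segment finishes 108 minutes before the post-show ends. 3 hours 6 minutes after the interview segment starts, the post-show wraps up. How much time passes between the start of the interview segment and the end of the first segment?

4 hours 34 minutes

The post-show ends at 11:24 AM + 186 min = 2:30 PM.
The weather segment ends at 2:30 PM − 108 min = 12:42 PM.
The first segment ends at 12:42 PM + 196 min = 3:58 PM.
From 11:24 AM to 3:58 PM is 4 hours 34 minutes.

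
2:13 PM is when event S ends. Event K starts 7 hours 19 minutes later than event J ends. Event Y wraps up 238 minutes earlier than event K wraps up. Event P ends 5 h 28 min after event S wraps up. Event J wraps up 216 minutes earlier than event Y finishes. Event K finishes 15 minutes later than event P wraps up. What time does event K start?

Event P ends at 2:13 PM + 328 min = 7:41 PM.
Event K ends at 7:41 PM + 15 min = 7:56 PM.
Event Y ends at 7:56 PM − 238 min = 3:58 PM.
Event J ends at 3:58 PM − 216 min = 12:22 PM.
Event K starts at 12:22 PM + 439 min = 7:41 PM.

7:41 PM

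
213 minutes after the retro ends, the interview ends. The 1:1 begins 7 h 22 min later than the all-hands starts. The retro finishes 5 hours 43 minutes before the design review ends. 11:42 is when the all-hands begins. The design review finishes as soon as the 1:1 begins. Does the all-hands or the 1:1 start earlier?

the all-hands

The 1:1 starts at 11:42 + 442 min = 19:04.
The all-hands starts at 11:42 and the 1:1 starts at 19:04, so the all-hands is first.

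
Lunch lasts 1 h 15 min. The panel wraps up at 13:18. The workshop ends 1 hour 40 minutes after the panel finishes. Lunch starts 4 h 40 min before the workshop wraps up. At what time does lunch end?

The workshop ends at 13:18 + 100 min = 14:58.
Lunch starts at 14:58 − 280 min = 10:18.
Lunch ends at 10:18 + 75 min = 11:33.

11:33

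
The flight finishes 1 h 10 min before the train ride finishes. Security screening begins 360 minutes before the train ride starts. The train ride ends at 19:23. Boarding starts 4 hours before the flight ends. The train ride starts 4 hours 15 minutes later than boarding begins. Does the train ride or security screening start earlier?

The flight ends at 19:23 − 70 min = 18:13.
Boarding starts at 18:13 − 240 min = 14:13.
The train ride starts at 14:13 + 255 min = 18:28.
Security screening starts at 18:28 − 360 min = 12:28.
The train ride starts at 18:28 and security screening starts at 12:28, so security screening is first.

security screening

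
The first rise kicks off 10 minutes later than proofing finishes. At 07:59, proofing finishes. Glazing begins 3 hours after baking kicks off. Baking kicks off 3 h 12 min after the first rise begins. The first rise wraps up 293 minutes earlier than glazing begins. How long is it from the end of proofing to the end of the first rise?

89 minutes

The first rise starts at 07:59 + 10 min = 08:09.
Baking starts at 08:09 + 192 min = 11:21.
Glazing starts at 11:21 + 180 min = 14:21.
The first rise ends at 14:21 − 293 min = 09:28.
From 07:59 to 09:28 is 89 minutes.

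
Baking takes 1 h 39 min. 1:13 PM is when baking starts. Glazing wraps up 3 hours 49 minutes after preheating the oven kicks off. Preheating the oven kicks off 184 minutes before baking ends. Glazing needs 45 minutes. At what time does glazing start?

2:52 PM

Baking ends at 1:13 PM + 99 min = 2:52 PM.
Preheating the oven starts at 2:52 PM − 184 min = 11:48 AM.
Glazing ends at 11:48 AM + 229 min = 3:37 PM.
Glazing starts at 3:37 PM − 45 min = 2:52 PM.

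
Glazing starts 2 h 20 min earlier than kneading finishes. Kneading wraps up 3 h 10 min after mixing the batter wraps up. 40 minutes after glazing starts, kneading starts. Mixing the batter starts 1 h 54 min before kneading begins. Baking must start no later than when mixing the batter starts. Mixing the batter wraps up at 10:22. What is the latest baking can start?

Kneading ends at 10:22 + 190 min = 13:32.
Glazing starts at 13:32 − 140 min = 11:12.
Kneading starts at 11:12 + 40 min = 11:52.
Mixing the batter starts at 11:52 − 114 min = 09:58.
Baking is bounded by mixing the batter, so the latest it can start is 09:58.

09:58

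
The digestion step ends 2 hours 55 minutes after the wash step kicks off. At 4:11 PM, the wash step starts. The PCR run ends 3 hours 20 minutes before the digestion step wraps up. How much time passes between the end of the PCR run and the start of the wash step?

25 minutes

The digestion step ends at 4:11 PM + 175 min = 7:06 PM.
The PCR run ends at 7:06 PM − 200 min = 3:46 PM.
From 3:46 PM to 4:11 PM is 25 minutes.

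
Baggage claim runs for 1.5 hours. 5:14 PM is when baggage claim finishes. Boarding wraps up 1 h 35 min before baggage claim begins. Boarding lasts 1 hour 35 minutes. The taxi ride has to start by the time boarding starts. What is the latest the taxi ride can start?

12:34 PM

Baggage claim starts at 5:14 PM − 90 min = 3:44 PM.
Boarding ends at 3:44 PM − 95 min = 2:09 PM.
Boarding starts at 2:09 PM − 95 min = 12:34 PM.
The taxi ride is bounded by boarding, so the latest it can start is 12:34 PM.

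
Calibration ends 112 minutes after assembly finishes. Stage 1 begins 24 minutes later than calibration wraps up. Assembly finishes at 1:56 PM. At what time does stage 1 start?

4:12 PM

Calibration ends at 1:56 PM + 112 min = 3:48 PM.
Stage 1 starts at 3:48 PM + 24 min = 4:12 PM.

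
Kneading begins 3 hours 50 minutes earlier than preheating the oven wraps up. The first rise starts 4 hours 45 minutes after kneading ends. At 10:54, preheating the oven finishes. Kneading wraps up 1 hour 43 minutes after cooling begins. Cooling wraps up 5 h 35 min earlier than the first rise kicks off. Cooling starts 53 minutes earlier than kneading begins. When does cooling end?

07:04

Kneading starts at 10:54 − 230 min = 07:04.
Cooling starts at 07:04 − 53 min = 06:11.
Kneading ends at 06:11 + 103 min = 07:54.
The first rise starts at 07:54 + 285 min = 12:39.
Cooling ends at 12:39 − 335 min = 07:04.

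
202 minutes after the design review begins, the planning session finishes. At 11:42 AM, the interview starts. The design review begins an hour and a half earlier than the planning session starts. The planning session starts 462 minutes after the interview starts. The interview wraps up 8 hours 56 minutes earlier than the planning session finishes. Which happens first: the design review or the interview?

the interview

The planning session starts at 11:42 AM + 462 min = 7:24 PM.
The design review starts at 7:24 PM − 90 min = 5:54 PM.
The design review starts at 5:54 PM and the interview starts at 11:42 AM, so the interview is first.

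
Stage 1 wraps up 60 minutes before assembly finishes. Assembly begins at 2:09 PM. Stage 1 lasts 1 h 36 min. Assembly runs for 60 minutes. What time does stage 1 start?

12:33 PM

Assembly ends at 2:09 PM + 60 min = 3:09 PM.
Stage 1 ends at 3:09 PM − 60 min = 2:09 PM.
Stage 1 starts at 2:09 PM − 96 min = 12:33 PM.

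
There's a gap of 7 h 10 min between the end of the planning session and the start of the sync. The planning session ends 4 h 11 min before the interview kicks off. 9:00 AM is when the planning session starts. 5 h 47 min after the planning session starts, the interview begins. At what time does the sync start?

5:46 PM

The interview starts at 9:00 AM + 347 min = 2:47 PM.
The planning session ends at 2:47 PM − 251 min = 10:36 AM.
The sync starts at 10:36 AM + 430 min = 5:46 PM.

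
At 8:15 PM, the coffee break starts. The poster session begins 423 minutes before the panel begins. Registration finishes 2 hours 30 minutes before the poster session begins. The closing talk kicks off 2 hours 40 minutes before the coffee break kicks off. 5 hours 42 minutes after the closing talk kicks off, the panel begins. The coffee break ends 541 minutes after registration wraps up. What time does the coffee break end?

10:45 PM

The closing talk starts at 8:15 PM − 160 min = 5:35 PM.
The panel starts at 5:35 PM + 342 min = 11:17 PM.
The poster session starts at 11:17 PM − 423 min = 4:14 PM.
Registration ends at 4:14 PM − 150 min = 1:44 PM.
The coffee break ends at 1:44 PM + 541 min = 10:45 PM.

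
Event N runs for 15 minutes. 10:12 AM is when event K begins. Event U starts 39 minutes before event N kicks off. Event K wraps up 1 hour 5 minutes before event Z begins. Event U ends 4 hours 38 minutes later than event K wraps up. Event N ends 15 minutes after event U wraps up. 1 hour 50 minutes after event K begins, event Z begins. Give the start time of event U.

Event Z starts at 10:12 AM + 110 min = 12:02 PM.
Event K ends at 12:02 PM − 65 min = 10:57 AM.
Event U ends at 10:57 AM + 278 min = 3:35 PM.
Event N ends at 3:35 PM + 15 min = 3:50 PM.
Event N starts at 3:50 PM − 15 min = 3:35 PM.
Event U starts at 3:35 PM − 39 min = 2:56 PM.

2:56 PM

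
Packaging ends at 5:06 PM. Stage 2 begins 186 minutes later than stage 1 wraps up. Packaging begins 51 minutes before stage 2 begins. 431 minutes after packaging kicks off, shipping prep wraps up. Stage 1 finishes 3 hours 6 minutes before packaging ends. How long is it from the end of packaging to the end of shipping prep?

Stage 1 ends at 5:06 PM − 186 min = 2:00 PM.
Stage 2 starts at 2:00 PM + 186 min = 5:06 PM.
Packaging starts at 5:06 PM − 51 min = 4:15 PM.
Shipping prep ends at 4:15 PM + 431 min = 11:26 PM.
From 5:06 PM to 11:26 PM is 6 h 20 min.

6 h 20 min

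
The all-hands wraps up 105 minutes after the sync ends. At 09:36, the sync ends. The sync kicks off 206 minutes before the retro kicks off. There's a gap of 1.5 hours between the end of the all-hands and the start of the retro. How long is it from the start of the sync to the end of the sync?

The all-hands ends at 09:36 + 105 min = 11:21.
The retro starts at 11:21 + 90 min = 12:51.
The sync starts at 12:51 − 206 min = 09:25.
From 09:25 to 09:36 is 11 minutes.

11 minutes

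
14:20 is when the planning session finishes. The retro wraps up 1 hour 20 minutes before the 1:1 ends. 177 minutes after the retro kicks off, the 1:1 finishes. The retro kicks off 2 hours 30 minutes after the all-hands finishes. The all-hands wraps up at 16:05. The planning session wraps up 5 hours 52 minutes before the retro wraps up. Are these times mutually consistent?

Yes

The retro starts at 16:05 + 150 min = 18:35.
The 1:1 ends at 18:35 + 177 min = 21:32.
The retro ends at 21:32 − 80 min = 20:12.
The planning session ends at 20:12 − 352 min = 14:20.
That matches the stated 14:20, so the schedule is consistent.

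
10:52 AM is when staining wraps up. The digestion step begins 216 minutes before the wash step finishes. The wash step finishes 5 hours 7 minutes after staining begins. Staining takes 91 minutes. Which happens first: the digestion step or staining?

Staining starts at 10:52 AM − 91 min = 9:21 AM.
The wash step ends at 9:21 AM + 307 min = 2:28 PM.
The digestion step starts at 2:28 PM − 216 min = 10:52 AM.
The digestion step starts at 10:52 AM and staining starts at 9:21 AM, so staining is first.

staining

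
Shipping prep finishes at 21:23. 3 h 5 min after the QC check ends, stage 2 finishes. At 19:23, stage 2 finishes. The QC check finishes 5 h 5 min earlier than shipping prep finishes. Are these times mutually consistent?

Yes

The QC check ends at 21:23 − 305 min = 16:18.
Stage 2 ends at 16:18 + 185 min = 19:23.
That matches the stated 19:23, so the schedule is consistent.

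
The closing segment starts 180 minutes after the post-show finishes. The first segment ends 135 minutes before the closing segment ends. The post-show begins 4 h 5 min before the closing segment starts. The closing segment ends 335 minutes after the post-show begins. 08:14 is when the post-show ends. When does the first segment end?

The closing segment starts at 08:14 + 180 min = 11:14.
The post-show starts at 11:14 − 245 min = 07:09.
The closing segment ends at 07:09 + 335 min = 12:44.
The first segment ends at 12:44 − 135 min = 10:29.

10:29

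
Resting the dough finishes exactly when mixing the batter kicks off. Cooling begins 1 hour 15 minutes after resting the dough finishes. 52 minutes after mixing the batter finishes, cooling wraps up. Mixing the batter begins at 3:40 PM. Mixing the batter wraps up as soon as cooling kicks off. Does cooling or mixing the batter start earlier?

mixing the batter

Resting the dough ends at 3:40 PM.
Cooling starts at 3:40 PM + 75 min = 4:55 PM.
Cooling starts at 4:55 PM and mixing the batter starts at 3:40 PM, so mixing the batter is first.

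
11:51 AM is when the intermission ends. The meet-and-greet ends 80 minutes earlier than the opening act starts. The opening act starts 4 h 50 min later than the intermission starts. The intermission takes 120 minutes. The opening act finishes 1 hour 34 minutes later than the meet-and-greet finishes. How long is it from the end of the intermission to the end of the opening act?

The intermission starts at 11:51 AM − 120 min = 9:51 AM.
The opening act starts at 9:51 AM + 290 min = 2:41 PM.
The meet-and-greet ends at 2:41 PM − 80 min = 1:21 PM.
The opening act ends at 1:21 PM + 94 min = 2:55 PM.
From 11:51 AM to 2:55 PM is 3 h 4 min.

3 h 4 min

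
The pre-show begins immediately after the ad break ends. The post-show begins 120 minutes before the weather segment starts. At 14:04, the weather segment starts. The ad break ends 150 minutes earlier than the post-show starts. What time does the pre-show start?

09:34

The post-show starts at 14:04 − 120 min = 12:04.
The ad break ends at 12:04 − 150 min = 09:34.
So the pre-show starts at 09:34.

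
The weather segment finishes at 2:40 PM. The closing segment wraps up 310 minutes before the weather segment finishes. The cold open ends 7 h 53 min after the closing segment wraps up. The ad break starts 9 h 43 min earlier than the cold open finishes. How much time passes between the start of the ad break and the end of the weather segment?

The closing segment ends at 2:40 PM − 310 min = 9:30 AM.
The cold open ends at 9:30 AM + 473 min = 5:23 PM.
The ad break starts at 5:23 PM − 583 min = 7:40 AM.
From 7:40 AM to 2:40 PM is 7 hours.

7 hours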